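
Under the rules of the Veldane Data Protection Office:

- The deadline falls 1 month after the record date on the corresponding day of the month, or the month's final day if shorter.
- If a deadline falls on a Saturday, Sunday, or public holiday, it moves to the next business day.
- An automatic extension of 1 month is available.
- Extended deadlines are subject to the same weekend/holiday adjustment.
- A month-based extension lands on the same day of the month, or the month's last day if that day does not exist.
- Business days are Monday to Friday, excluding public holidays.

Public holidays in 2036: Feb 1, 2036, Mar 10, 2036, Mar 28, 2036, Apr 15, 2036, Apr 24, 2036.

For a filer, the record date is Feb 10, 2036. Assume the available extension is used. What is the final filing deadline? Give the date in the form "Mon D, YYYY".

Apr 11, 2036

1 month from Feb 10, 2036 is Mar 10, 2036.
Mar 10, 2036 is a listed holiday, so it moves to the next business day, Mar 11, 2036 (Tuesday).
Add 1 month to Mar 11, 2036: Apr 11, 2036.
Apr 11, 2036 (Friday) is already a business day.
Final deadline: Apr 11, 2036.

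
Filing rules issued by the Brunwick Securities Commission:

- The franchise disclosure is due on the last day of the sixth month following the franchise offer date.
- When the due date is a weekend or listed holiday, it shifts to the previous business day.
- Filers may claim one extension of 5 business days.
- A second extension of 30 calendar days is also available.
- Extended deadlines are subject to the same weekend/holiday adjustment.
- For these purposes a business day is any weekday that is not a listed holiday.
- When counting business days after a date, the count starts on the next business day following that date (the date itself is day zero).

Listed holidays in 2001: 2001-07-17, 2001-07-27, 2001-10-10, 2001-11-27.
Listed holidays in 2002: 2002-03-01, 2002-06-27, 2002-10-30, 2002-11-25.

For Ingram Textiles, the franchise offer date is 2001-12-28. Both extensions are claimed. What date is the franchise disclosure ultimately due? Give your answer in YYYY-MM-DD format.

2002-08-02

The sixth month after 2001-12-28 is June 2002, whose last day is 2002-06-30.
2002-06-30 falls on a Sunday. Rolling to the preceding business day gives 2002-06-28, a Friday.
Applying the 5-business-day extension: 5 business days after 2002-06-28 is 2002-07-05.
2002-07-05 falls on a Friday, which is a business day, so no adjustment is needed.
The 30-calendar-day extension moves the deadline from 2002-07-05 to 2002-08-04.
2002-08-04 is a Sunday, so it moves to the preceding business day, 2002-08-02 (Friday).
Final deadline: 2002-08-02.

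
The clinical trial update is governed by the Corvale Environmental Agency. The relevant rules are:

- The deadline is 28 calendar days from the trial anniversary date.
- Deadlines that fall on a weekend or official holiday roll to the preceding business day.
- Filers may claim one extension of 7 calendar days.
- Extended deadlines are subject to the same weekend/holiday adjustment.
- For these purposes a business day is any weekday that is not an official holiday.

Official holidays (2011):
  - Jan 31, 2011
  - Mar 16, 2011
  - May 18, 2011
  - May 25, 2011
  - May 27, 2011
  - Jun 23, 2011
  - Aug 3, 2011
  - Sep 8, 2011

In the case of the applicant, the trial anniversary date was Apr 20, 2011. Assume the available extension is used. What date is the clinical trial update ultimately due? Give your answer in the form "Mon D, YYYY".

May 24, 2011

Adding 28 calendar days to Apr 20, 2011 gives May 18, 2011.
May 18, 2011 falls on a listed holiday. Rolling to the preceding business day gives May 17, 2011, a Tuesday.
Applying the 7-calendar-day extension: May 17, 2011 + 7 days = May 24, 2011.
May 24, 2011 falls on a Tuesday, which is a business day, so no adjustment is needed.
Deadline: May 24, 2011.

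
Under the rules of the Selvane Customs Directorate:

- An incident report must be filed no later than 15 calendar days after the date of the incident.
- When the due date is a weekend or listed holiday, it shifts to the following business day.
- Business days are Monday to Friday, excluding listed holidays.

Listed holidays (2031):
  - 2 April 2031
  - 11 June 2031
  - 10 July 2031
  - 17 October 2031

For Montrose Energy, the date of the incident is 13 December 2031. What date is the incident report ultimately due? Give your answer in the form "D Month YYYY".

29 December 2031

15 calendar days after 13 December 2031 is 28 December 2031.
28 December 2031 falls on a Sunday. Rolling to the next business day gives 29 December 2031, a Monday.
Deadline: 29 December 2031.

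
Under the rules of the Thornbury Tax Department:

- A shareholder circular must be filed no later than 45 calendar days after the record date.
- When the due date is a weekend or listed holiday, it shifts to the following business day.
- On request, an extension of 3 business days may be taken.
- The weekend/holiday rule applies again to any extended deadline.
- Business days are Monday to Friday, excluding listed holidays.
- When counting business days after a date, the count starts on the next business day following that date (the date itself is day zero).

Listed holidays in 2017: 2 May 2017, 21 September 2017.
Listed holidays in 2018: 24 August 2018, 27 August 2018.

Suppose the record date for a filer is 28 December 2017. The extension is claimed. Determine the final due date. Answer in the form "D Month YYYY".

Trigger date 28 December 2017 + 45 calendar days = 11 February 2018.
Because 11 February 2018 is a Sunday, the deadline becomes 12 February 2018 (Monday).
Counting 3 further business days from 12 February 2018 reaches 15 February 2018.
15 February 2018 is a Thursday and not a listed holiday, so it stands.
Final deadline: 15 February 2018.

15 February 2018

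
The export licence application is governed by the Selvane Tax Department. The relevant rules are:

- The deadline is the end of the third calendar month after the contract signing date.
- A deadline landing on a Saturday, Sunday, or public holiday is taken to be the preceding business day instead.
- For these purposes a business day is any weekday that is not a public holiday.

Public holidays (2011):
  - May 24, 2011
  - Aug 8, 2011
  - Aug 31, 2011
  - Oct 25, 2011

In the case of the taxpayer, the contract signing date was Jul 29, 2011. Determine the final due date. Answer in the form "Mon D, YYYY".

3 months after Jul 29, 2011 is October 2011; that month ends on Oct 31, 2011.
Since Oct 31, 2011 is a Monday and not a holiday, the date is unchanged.
The final due date is Oct 31, 2011.

Oct 31, 2011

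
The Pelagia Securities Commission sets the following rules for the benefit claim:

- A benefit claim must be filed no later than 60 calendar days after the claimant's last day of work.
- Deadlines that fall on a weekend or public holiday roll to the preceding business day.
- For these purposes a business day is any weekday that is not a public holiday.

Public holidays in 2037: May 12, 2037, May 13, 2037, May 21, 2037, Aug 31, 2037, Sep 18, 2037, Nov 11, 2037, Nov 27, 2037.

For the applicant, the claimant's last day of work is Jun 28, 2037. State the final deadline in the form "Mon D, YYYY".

Aug 27, 2037

From Jun 28, 2037, 60 calendar days later is Aug 27, 2037.
Aug 27, 2037 is a Thursday and not a listed holiday, so it stands.
Deadline: Aug 27, 2037.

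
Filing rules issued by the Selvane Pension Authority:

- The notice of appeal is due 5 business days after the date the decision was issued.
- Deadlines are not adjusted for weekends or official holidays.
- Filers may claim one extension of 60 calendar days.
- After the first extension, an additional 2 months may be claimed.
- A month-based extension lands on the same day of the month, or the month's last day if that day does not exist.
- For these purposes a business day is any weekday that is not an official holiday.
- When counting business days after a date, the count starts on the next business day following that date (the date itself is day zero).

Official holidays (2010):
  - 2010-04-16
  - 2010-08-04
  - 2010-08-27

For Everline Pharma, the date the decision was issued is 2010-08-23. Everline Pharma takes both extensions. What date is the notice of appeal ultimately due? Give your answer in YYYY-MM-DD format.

2010-12-30

5 business days after 2010-08-23, excluding weekends and holidays, is 2010-08-31.
No adjustment is made for weekends or holidays, so 2010-08-31 stands.
Applying the 60-calendar-day extension: 2010-08-31 + 60 days = 2010-10-30.
No adjustment is made for weekends or holidays, so 2010-10-30 stands.
The 2 months extension carries 2010-10-30 to 2010-12-30.
2010-12-30 falls on a Thursday. The rules make no weekend/holiday allowance, so it remains 2010-12-30.
So the filing is due 2010-12-30.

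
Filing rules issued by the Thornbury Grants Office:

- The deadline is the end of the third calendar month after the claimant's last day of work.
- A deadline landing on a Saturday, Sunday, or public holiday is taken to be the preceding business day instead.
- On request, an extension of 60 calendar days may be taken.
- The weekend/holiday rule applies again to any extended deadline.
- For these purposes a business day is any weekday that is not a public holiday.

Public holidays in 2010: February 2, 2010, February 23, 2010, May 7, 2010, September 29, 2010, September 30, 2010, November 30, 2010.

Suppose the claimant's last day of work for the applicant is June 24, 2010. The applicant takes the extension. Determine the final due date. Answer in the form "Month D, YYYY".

3 months after June 24, 2010 falls in September 2010; the last day of that month is September 30, 2010.
September 30, 2010 is a listed holiday; the preceding business day is September 28, 2010 (Tuesday).
Applying the 60-calendar-day extension: September 28, 2010 + 60 days = November 27, 2010.
November 27, 2010 falls on a Saturday. Rolling to the preceding business day gives November 26, 2010, a Friday.
The final due date is November 26, 2010.

November 26, 2010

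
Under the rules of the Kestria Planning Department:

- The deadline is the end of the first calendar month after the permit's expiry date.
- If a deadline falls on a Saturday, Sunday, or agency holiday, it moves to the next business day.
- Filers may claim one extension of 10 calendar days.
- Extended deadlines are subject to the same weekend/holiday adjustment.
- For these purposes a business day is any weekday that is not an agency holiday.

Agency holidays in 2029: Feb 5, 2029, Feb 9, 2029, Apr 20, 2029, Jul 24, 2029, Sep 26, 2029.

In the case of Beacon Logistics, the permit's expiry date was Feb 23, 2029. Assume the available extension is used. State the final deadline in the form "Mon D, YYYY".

1 month after Feb 23, 2029 is March 2029; that month ends on Mar 31, 2029.
Because Mar 31, 2029 is a Saturday, the deadline becomes Apr 2, 2029 (Monday).
The 10-calendar-day extension moves the deadline from Apr 2, 2029 to Apr 12, 2029.
Apr 12, 2029 is a Thursday and not a listed holiday, so it stands.
The final due date is Apr 12, 2029.

Apr 12, 2029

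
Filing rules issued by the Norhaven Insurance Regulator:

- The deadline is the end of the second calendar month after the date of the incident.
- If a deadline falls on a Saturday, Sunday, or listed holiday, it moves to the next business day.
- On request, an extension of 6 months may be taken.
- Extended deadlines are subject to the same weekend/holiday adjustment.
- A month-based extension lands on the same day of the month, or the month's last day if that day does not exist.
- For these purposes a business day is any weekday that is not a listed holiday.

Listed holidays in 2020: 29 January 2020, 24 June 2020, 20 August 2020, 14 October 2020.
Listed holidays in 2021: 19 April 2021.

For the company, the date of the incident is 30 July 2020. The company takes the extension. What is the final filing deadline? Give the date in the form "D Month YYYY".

2 months after 30 July 2020 falls in September 2020; the last day of that month is 30 September 2020.
30 September 2020 (Wednesday) is already a business day.
Add 6 months to 30 September 2020: 30 March 2021.
Since 30 March 2021 is a Tuesday and not a holiday, the date is unchanged.
The final due date is 30 March 2021.

30 March 2021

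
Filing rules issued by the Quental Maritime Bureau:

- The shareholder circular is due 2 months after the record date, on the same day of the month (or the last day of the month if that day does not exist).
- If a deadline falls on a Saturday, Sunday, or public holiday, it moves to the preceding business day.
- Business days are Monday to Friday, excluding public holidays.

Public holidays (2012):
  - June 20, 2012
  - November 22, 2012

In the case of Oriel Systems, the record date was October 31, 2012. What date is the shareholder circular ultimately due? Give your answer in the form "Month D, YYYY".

December 31, 2012

2 months from October 31, 2012 is December 31, 2012.
Since December 31, 2012 is a Monday and not a holiday, the date is unchanged.
The final due date is December 31, 2012.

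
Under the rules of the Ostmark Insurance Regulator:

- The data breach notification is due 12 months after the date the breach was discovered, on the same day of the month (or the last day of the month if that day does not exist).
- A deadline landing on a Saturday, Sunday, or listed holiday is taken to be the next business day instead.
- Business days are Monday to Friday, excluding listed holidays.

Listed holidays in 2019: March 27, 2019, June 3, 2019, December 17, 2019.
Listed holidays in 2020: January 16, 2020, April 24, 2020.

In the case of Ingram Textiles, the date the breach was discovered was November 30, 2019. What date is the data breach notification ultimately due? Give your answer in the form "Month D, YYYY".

12 months after November 30, 2019, on the same day of the month, is November 30, 2020.
November 30, 2020 falls on a Monday, which is a business day, so no adjustment is needed.
So the filing is due November 30, 2020.

November 30, 2020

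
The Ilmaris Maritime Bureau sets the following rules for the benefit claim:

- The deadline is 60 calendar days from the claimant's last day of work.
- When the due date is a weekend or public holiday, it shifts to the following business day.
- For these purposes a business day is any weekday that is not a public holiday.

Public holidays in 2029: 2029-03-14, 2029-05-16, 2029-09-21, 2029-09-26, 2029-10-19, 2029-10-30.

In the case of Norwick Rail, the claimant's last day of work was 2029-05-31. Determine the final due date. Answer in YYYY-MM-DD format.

2029-07-30

Adding 60 calendar days to 2029-05-31 gives 2029-07-30.
Since 2029-07-30 is a Monday and not a holiday, the date is unchanged.
Final deadline: 2029-07-30.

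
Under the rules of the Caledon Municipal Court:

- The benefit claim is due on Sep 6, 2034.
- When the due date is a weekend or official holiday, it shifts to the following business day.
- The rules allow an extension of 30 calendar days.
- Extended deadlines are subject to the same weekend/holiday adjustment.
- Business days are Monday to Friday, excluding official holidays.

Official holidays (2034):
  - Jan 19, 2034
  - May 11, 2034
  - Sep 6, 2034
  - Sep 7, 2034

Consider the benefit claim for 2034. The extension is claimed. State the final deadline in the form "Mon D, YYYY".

Oct 9, 2034

Start from the fixed due date, Sep 6, 2034.
Because Sep 6, 2034 is a listed holiday, the deadline becomes Sep 8, 2034 (Friday).
Applying the 30-calendar-day extension: Sep 8, 2034 + 30 days = Oct 8, 2034.
Oct 8, 2034 is a Sunday; the next business day is Oct 9, 2034 (Monday).
The final due date is Oct 9, 2034.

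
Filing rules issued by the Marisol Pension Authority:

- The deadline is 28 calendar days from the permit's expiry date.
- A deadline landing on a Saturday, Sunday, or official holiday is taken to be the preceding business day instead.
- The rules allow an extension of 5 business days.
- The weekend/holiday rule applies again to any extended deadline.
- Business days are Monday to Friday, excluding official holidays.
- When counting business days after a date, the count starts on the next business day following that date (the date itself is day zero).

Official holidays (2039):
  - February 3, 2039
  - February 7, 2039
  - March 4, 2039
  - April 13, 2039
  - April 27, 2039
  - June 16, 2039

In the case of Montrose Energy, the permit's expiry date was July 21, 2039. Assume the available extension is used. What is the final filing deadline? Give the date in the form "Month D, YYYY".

August 25, 2039

28 calendar days after July 21, 2039 is August 18, 2039.
Since August 18, 2039 is a Thursday and not a holiday, the date is unchanged.
Applying the 5-business-day extension: 5 business days after August 18, 2039 is August 25, 2039.
August 25, 2039 falls on a Thursday, which is a business day, so no adjustment is needed.
The final due date is August 25, 2039.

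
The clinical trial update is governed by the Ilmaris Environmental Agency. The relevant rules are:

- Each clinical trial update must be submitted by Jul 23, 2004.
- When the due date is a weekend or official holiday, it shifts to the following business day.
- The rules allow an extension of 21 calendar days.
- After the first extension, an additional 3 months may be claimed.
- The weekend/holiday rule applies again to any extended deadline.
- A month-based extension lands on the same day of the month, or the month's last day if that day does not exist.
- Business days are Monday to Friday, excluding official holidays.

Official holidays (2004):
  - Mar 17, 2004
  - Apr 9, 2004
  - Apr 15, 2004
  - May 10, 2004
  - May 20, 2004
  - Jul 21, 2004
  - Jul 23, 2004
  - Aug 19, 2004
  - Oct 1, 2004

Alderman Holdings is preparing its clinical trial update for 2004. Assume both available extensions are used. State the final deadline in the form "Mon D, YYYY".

Nov 16, 2004

Start from the fixed due date, Jul 23, 2004.
Jul 23, 2004 falls on a listed holiday. Rolling to the next business day gives Jul 26, 2004, a Monday.
With the 21-day extension, Jul 26, 2004 becomes Aug 16, 2004.
Since Aug 16, 2004 is a Monday and not a holiday, the date is unchanged.
The 3 months extension carries Aug 16, 2004 to Nov 16, 2004.
Nov 16, 2004 is a Tuesday and not a listed holiday, so it stands.
So the filing is due Nov 16, 2004.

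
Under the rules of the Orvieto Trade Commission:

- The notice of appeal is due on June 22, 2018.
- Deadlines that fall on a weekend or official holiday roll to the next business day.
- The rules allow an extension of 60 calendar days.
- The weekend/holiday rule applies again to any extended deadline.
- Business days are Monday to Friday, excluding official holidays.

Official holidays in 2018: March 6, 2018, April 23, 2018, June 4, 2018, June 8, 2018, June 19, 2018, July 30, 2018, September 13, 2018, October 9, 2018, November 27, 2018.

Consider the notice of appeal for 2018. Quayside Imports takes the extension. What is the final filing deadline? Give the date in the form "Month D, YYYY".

August 21, 2018

The stated deadline is June 22, 2018.
June 22, 2018 falls on a Friday, which is a business day, so no adjustment is needed.
The 60-calendar-day extension moves the deadline from June 22, 2018 to August 21, 2018.
August 21, 2018 falls on a Tuesday, which is a business day, so no adjustment is needed.
The final due date is August 21, 2018.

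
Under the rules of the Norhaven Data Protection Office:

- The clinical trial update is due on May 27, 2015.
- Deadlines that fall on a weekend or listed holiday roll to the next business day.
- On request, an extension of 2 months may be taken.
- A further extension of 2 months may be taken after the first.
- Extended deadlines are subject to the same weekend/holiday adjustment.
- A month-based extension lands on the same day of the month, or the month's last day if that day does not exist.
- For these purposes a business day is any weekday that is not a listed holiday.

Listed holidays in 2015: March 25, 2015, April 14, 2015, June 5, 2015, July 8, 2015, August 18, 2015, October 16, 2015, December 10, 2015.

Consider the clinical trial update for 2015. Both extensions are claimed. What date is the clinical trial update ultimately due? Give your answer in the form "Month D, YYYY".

Start from the fixed due date, May 27, 2015.
May 27, 2015 falls on a Wednesday, which is a business day, so no adjustment is needed.
Add 2 months to May 27, 2015: July 27, 2015.
Since July 27, 2015 is a Monday and not a holiday, the date is unchanged.
Applying the 2 months extension: 2 months after July 27, 2015 is September 27, 2015.
September 27, 2015 is a Sunday, so it moves to the next business day, September 28, 2015 (Monday).
Final deadline: September 28, 2015.

September 28, 2015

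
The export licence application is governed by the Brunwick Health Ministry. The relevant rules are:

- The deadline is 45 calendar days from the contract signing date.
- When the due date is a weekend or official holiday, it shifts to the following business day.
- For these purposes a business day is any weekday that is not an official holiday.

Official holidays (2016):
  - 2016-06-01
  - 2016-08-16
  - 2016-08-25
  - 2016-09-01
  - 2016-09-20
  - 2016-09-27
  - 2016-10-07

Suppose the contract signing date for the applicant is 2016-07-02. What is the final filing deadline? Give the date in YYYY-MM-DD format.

2016-08-17

45 calendar days after 2016-07-02 is 2016-08-16.
2016-08-16 is a listed holiday, so it moves to the next business day, 2016-08-17 (Wednesday).
Deadline: 2016-08-17.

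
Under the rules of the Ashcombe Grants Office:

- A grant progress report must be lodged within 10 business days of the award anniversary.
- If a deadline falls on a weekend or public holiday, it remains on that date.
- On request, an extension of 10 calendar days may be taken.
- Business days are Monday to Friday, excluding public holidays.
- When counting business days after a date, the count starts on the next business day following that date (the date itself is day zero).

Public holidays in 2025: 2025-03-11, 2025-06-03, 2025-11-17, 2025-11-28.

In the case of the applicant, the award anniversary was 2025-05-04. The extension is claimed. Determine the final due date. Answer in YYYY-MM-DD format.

Counting 10 business days after 2025-05-04 (skipping weekends and listed holidays) reaches 2025-05-16.
2025-05-16 falls on a Friday. The rules make no weekend/holiday allowance, so it remains 2025-05-16.
Applying the 10-calendar-day extension: 2025-05-16 + 10 days = 2025-05-26.
2025-05-26 is a Monday; no weekend or holiday adjustment applies.
The final due date is 2025-05-26.

2025-05-26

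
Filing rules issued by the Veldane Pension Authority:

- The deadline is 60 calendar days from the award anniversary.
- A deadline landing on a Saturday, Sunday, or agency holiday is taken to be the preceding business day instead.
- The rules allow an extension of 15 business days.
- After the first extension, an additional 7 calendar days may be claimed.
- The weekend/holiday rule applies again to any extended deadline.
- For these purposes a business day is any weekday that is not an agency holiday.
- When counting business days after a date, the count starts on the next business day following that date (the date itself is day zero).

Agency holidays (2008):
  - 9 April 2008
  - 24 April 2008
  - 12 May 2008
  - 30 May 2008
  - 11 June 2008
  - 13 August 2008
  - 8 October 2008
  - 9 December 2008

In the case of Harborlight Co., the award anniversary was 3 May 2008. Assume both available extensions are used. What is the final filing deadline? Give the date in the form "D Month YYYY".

30 July 2008

60 calendar days after 3 May 2008 is 2 July 2008.
2 July 2008 is a Wednesday and not a listed holiday, so it stands.
Applying the 15-business-day extension: 15 business days after 2 July 2008 is 23 July 2008.
23 July 2008 falls on a Wednesday, which is a business day, so no adjustment is needed.
With the 7-day extension, 23 July 2008 becomes 30 July 2008.
30 July 2008 is a Wednesday and not a listed holiday, so it stands.
Deadline: 30 July 2008.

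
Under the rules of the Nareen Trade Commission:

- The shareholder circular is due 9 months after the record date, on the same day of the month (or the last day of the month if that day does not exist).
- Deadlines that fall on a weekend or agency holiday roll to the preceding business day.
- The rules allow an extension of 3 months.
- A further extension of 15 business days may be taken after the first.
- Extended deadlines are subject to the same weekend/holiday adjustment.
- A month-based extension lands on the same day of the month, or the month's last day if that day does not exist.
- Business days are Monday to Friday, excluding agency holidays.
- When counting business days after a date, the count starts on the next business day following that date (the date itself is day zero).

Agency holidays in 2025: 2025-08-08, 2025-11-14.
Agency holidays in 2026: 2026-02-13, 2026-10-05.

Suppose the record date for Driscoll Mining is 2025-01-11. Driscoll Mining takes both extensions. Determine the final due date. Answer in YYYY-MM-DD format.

9 months after 2025-01-11, on the same day of the month, is 2025-10-11.
2025-10-11 falls on a Saturday. Rolling to the preceding business day gives 2025-10-10, a Friday.
Applying the 3 months extension: 3 months after 2025-10-10 is 2026-01-10.
2026-01-10 is a Saturday; the preceding business day is 2026-01-09 (Friday).
Applying the 15-business-day extension: 15 business days after 2026-01-09 is 2026-01-30.
2026-01-30 falls on a Friday, which is a business day, so no adjustment is needed.
So the filing is due 2026-01-30.

2026-01-30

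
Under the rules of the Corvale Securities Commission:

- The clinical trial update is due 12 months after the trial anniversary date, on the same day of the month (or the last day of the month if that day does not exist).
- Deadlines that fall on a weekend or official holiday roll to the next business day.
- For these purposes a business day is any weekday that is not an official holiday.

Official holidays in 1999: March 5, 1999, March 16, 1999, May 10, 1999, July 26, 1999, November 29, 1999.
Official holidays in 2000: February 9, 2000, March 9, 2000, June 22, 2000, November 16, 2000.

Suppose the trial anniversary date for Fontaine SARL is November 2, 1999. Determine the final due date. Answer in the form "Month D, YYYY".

12 months from November 2, 1999 is November 2, 2000.
Since November 2, 2000 is a Thursday and not a holiday, the date is unchanged.
So the filing is due November 2, 2000.

November 2, 2000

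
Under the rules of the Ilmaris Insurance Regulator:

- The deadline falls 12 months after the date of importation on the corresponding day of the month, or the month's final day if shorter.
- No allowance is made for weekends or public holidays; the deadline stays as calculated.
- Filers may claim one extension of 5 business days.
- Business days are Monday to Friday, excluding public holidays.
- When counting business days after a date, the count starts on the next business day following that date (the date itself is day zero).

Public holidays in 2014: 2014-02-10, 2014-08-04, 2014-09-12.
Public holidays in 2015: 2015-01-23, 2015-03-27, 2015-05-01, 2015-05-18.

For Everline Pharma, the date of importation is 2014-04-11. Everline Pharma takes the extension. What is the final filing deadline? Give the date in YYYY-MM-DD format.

Moving 12 months forward from 2014-04-11 on the corresponding day gives 2015-04-11.
No adjustment is made for weekends or holidays, so 2015-04-11 stands.
The 5-business-day extension runs from 2015-04-11 to 2015-04-17.
No adjustment is made for weekends or holidays, so 2015-04-17 stands.
Final deadline: 2015-04-17.

2015-04-17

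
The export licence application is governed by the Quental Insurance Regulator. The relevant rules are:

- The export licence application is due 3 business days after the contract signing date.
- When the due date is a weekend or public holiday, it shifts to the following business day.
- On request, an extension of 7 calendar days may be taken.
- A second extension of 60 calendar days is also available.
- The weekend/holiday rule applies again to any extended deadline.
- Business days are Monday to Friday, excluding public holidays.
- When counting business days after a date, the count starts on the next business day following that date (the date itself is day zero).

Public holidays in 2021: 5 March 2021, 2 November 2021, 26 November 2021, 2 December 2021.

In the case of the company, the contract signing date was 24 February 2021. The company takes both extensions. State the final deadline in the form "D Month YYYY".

7 May 2021

3 business days after 24 February 2021, excluding weekends and holidays, is 1 March 2021.
1 March 2021 (Monday) is already a business day.
Applying the 7-calendar-day extension: 1 March 2021 + 7 days = 8 March 2021.
8 March 2021 falls on a Monday, which is a business day, so no adjustment is needed.
With the 60-day extension, 8 March 2021 becomes 7 May 2021.
7 May 2021 (Friday) is already a business day.
Deadline: 7 May 2021.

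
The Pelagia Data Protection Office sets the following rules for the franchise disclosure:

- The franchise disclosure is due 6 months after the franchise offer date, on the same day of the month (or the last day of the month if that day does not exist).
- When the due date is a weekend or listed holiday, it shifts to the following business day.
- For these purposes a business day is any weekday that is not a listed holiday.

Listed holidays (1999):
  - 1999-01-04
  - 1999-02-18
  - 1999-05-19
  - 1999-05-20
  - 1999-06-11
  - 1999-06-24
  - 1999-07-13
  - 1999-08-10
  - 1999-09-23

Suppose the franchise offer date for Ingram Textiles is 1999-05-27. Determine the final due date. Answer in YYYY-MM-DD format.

6 months from 1999-05-27 is 1999-11-27.
1999-11-27 is a Saturday, so it moves to the next business day, 1999-11-29 (Monday).
The final due date is 1999-11-29.

1999-11-29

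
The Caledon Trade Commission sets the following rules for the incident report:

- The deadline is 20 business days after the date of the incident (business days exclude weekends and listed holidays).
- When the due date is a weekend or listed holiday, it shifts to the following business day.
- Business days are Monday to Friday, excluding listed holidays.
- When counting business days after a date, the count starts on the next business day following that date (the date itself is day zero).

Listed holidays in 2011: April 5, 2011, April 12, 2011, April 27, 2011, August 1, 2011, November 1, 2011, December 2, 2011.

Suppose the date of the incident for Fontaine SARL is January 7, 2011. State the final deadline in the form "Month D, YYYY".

February 4, 2011

20 business days after January 7, 2011, excluding weekends and holidays, is February 4, 2011.
February 4, 2011 falls on a Friday, which is a business day, so no adjustment is needed.
Deadline: February 4, 2011.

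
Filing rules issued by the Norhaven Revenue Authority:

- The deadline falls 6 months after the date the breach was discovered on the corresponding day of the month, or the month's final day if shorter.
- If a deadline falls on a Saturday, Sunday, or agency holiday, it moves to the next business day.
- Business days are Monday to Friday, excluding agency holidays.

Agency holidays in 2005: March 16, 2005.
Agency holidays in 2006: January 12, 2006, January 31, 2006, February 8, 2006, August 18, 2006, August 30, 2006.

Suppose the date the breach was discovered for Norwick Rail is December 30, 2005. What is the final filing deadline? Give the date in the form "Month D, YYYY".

June 30, 2006

Moving 6 months forward from December 30, 2005 on the corresponding day gives June 30, 2006.
June 30, 2006 falls on a Friday, which is a business day, so no adjustment is needed.
So the filing is due June 30, 2006.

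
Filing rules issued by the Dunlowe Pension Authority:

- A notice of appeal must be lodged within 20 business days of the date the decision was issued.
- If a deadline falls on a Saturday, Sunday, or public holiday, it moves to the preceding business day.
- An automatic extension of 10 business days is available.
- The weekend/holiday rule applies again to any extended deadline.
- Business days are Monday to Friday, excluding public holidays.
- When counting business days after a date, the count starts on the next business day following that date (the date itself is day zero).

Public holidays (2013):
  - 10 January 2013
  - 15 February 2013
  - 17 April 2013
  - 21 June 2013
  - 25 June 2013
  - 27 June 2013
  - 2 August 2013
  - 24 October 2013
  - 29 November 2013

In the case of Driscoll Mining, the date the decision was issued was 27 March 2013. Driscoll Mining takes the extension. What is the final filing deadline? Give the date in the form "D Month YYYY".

Counting 20 business days after 27 March 2013 (skipping weekends and listed holidays) reaches 25 April 2013.
Since 25 April 2013 is a Thursday and not a holiday, the date is unchanged.
Applying the 10-business-day extension: 10 business days after 25 April 2013 is 9 May 2013.
9 May 2013 is a Thursday and not a listed holiday, so it stands.
Final deadline: 9 May 2013.

9 May 2013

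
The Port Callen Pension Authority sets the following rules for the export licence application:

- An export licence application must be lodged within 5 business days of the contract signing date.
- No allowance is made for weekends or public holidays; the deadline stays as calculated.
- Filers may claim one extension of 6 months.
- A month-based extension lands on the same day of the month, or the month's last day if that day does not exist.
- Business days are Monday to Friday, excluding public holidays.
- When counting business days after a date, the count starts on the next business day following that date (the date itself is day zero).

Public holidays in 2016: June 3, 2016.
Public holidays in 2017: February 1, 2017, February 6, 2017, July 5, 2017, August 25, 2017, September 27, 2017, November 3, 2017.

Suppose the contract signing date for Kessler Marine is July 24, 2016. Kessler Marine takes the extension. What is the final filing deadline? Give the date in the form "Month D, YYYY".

January 29, 2017

Counting 5 business days after July 24, 2016 (skipping weekends and listed holidays) reaches July 29, 2016.
July 29, 2016 falls on a Friday. The rules make no weekend/holiday allowance, so it remains July 29, 2016.
The 6 months extension carries July 29, 2016 to January 29, 2017.
No adjustment is made for weekends or holidays, so January 29, 2017 stands.
Deadline: January 29, 2017.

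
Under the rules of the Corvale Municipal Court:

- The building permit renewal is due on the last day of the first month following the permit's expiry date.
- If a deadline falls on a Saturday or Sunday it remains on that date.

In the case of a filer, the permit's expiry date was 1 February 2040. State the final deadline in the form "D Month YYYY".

1 month after 1 February 2040 falls in March 2040; the last day of that month is 31 March 2040.
No adjustment is made for weekends or holidays, so 31 March 2040 stands.
So the filing is due 31 March 2040.

31 March 2040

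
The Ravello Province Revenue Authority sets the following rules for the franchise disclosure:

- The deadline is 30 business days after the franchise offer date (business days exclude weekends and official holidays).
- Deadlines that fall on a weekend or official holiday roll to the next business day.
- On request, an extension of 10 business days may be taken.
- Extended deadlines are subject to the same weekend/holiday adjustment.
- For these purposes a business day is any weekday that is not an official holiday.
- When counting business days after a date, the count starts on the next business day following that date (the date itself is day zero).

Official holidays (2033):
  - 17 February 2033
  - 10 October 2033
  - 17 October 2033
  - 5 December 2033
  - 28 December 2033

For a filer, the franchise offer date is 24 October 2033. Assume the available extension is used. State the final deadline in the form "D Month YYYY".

20 December 2033

30 business days after 24 October 2033, excluding weekends and holidays, is 6 December 2033.
Since 6 December 2033 is a Tuesday and not a holiday, the date is unchanged.
The 10-business-day extension runs from 6 December 2033 to 20 December 2033.
20 December 2033 is a Tuesday and not a listed holiday, so it stands.
The final due date is 20 December 2033.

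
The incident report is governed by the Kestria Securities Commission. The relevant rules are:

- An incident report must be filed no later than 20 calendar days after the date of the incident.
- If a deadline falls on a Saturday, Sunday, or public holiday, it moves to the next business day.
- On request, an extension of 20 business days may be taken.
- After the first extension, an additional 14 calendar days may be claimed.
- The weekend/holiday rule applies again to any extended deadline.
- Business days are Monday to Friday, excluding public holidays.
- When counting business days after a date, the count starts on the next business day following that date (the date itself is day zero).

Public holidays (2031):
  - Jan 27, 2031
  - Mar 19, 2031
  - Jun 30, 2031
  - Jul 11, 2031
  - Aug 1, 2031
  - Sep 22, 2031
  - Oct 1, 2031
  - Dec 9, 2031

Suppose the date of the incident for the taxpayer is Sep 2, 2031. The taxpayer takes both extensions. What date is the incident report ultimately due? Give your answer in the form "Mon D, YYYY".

Nov 5, 2031

From Sep 2, 2031, 20 calendar days later is Sep 22, 2031.
Sep 22, 2031 is a listed holiday; the next business day is Sep 23, 2031 (Tuesday).
Applying the 20-business-day extension: 20 business days after Sep 23, 2031 is Oct 22, 2031.
Oct 22, 2031 falls on a Wednesday, which is a business day, so no adjustment is needed.
The 14-calendar-day extension moves the deadline from Oct 22, 2031 to Nov 5, 2031.
Nov 5, 2031 falls on a Wednesday, which is a business day, so no adjustment is needed.
So the filing is due Nov 5, 2031.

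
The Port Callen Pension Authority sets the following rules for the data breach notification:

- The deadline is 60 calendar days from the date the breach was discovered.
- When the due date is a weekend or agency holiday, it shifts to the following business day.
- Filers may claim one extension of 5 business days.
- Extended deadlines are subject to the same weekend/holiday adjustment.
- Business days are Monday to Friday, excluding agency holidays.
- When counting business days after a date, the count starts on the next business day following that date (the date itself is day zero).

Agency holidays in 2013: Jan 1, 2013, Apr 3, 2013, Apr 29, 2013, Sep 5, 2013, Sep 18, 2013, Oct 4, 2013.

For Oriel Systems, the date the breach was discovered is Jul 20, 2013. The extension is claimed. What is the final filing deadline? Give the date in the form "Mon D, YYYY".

Sep 26, 2013

Adding 60 calendar days to Jul 20, 2013 gives Sep 18, 2013.
Sep 18, 2013 is a listed holiday, so it moves to the next business day, Sep 19, 2013 (Thursday).
The 5-business-day extension runs from Sep 19, 2013 to Sep 26, 2013.
Since Sep 26, 2013 is a Thursday and not a holiday, the date is unchanged.
So the filing is due Sep 26, 2013.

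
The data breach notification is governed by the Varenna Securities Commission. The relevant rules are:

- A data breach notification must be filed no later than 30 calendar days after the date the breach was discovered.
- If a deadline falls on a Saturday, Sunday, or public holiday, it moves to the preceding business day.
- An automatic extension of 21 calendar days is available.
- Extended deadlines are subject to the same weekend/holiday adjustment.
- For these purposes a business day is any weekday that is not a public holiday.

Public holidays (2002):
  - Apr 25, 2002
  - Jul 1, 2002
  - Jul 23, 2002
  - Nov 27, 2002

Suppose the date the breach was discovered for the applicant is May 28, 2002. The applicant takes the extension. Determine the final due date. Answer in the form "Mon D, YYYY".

Jul 18, 2002

Adding 30 calendar days to May 28, 2002 gives Jun 27, 2002.
Jun 27, 2002 is a Thursday and not a listed holiday, so it stands.
Add the 21 calendar-day extension to Jun 27, 2002: Jul 18, 2002.
Jul 18, 2002 is a Thursday and not a listed holiday, so it stands.
Deadline: Jul 18, 2002.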